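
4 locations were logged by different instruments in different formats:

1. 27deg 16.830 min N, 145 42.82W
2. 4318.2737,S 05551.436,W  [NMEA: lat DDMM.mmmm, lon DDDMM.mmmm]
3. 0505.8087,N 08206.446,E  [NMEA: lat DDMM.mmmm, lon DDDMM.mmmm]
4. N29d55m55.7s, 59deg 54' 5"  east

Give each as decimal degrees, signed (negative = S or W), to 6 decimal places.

Point 1:
  Latitude: 16.83′ = 0.280500°; total 27.2805000
  N ⇒ keep positive
  λ: 42.82′ = 0.713667°; total 145.7136667
  W ⇒ negate
Point 2:
  Latitude: split at 2 digits → 43° and 18.2737′; 43 + 18.2737/60 = 43.3045617
  S → negative
  Longitude: degrees = first 3 digits = 55, minutes = 51.436; 55 + 51.436/60 = 55.8572667
  W ⇒ negate
Point 3:
  Lat: split at 2 digits → 05° and 5.8087′; 5 + 5.8087/60 = 5.0968117
  N ⇒ keep positive
  λ: degrees = first 3 digits = 82, minutes = 6.446; 82 + 6.446/60 = 82.1074333
  E ⇒ keep positive
Point 4:
  φ: 55′ + 55.7″ = 55.92833′; 29 + 55.92833/60 = 29.9321389
  N ⇒ keep positive
  λ: 59° + 54/60 + 5/3600 = 59 + 0.900000 + 0.001389 = 59.9013889
  E → positive

1. 27.280500, -145.713667
2. -43.304562, -55.857267
3. 5.096812, 82.107433
4. 29.932139, 59.901389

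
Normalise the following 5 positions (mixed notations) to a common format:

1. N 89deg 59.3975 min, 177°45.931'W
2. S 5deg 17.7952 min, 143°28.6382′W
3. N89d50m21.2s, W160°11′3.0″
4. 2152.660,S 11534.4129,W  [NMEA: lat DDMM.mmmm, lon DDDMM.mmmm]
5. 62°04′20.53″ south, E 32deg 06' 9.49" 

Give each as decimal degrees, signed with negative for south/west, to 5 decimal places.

1. 89.98996, -177.76552
2. -5.29659, -143.47730
3. 89.83922, -160.18417
4. -21.87767, -115.57355
5. -62.07237, 32.10264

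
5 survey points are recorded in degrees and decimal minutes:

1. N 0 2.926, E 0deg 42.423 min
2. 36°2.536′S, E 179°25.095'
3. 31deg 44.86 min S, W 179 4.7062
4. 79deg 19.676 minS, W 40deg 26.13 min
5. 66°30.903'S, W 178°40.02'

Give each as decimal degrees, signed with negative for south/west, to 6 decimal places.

Point 1:
  Lat: 0 + 2.926/60 = 0.0487667
  N ⇒ keep positive
  λ: 42.423′ = 0.707050°; total 0.7070500
  E ⇒ keep positive
Point 2:
  Lat: 36 + 2.536/60 = 36.0422667
  hemisphere S, so the sign is −
  Longitude: 25.095′ = 0.418250°; total 179.4182500
  E → positive
Point 3:
  φ: 31 + 44.86/60 = 31.7476667
  S ⇒ negate
  Longitude: 179 + 4.7062/60 = 179.0784367
  W → negative
Point 4:
  Lat: 19.676′ = 0.327933°; total 79.3279333
  S → negative
  Lon: 26.13′ = 0.435500°; total 40.4355000
  W ⇒ negate
Point 5:
  Latitude: 30.903′ = 0.515050°; total 66.5150500
  hemisphere S, so the sign is −
  Longitude: 40.02′ = 0.667000°; total 178.6670000
  hemisphere W, so the sign is −

1. 0.048767, 0.707050
2. -36.042267, 179.418250
3. -31.747667, -179.078437
4. -79.327933, -40.435500
5. -66.515050, -178.667000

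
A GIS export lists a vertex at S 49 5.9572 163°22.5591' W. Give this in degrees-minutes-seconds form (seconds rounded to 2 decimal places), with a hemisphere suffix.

49°05′57.43″ S, 163°22′33.55″ W

φ: fractional minutes 0.95720 × 60 = 57.4320″
λ: fractional minutes 0.55910 × 60 = 33.5460″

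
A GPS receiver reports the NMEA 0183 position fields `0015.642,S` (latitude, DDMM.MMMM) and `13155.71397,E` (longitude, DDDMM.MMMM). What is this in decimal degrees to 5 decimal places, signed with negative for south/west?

-0.26070, 131.92857

Latitude: split at 2 digits → 00° and 15.642′; 0 + 15.642/60 = 0.260700
hemisphere S, so the sign is −
λ: split at 3 digits → 131° and 55.71397′; 131 + 55.71397/60 = 131.928566
E → positive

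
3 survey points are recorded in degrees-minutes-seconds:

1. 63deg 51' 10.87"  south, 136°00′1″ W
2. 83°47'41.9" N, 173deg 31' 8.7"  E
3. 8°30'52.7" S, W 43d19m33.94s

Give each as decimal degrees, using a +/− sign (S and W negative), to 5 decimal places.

1. -63.85302, -136.00028
2. 83.79497, 173.51908
3. -8.51464, -43.32609

Point 1:
  Latitude: 63 + 51/60 + 10.87/3600 = 63.853019
  S → negative
  λ: 136° + 0/60 + 1/3600 = 136 + 0.000000 + 0.000278 = 136.000278
  W ⇒ negate
Point 2:
  φ: 83° + 47/60 + 41.9/3600 = 83 + 0.783333 + 0.011639 = 83.794972
  N → positive
  λ: 173 + 31/60 + 8.7/3600 = 173.519083
  E ⇒ keep positive
Point 3:
  Lat: 30′ + 52.7″ = 30.87833′; 8 + 30.87833/60 = 8.514639
  S ⇒ negate
  Longitude: 19′ + 33.94″ = 19.56567′; 43 + 19.56567/60 = 43.326094
  W ⇒ negate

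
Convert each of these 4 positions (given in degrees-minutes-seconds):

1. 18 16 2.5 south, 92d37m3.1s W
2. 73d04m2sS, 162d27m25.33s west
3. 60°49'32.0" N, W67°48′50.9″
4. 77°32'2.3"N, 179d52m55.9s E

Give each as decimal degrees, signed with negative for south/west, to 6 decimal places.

Point 1:
  φ: 18° + 16/60 + 2.5/3600 = 18 + 0.266667 + 0.000694 = 18.2673611
  S → negative
  λ: 92° + 37/60 + 3.1/3600 = 92 + 0.616667 + 0.000861 = 92.6175278
  W ⇒ negate
Point 2:
  Lat: 4′ + 2″ = 4.03333′; 73 + 4.03333/60 = 73.0672222
  S → negative
  Longitude: 162° + 27/60 + 25.33/3600 = 162 + 0.450000 + 0.007036 = 162.4570361
  W ⇒ negate
Point 3:
  φ: 49′ + 32″ = 49.53333′; 60 + 49.53333/60 = 60.8255556
  N ⇒ keep positive
  λ: 67° + 48/60 + 50.9/3600 = 67 + 0.800000 + 0.014139 = 67.8141389
  hemisphere W, so the sign is −
Point 4:
  Latitude: 77 + 32/60 + 2.3/3600 = 77.5339722
  N ⇒ keep positive
  λ: 179 + 52/60 + 55.9/3600 = 179.8821944
  E → positive

1. -18.267361, -92.617528
2. -73.067222, -162.457036
3. 60.825556, -67.814139
4. 77.533972, 179.882194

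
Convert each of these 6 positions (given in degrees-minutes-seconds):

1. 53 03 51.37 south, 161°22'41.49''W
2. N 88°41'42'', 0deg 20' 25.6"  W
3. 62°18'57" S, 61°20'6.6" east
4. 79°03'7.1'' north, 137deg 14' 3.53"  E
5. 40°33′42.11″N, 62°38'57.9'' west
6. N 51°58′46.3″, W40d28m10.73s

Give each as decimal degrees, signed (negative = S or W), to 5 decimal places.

Point 1:
  φ: 3′ + 51.37″ = 3.85617′; 53 + 3.85617/60 = 53.064269
  hemisphere S, so the sign is −
  Longitude: 22′ + 41.49″ = 22.69150′; 161 + 22.69150/60 = 161.378192
  W ⇒ negate
Point 2:
  Lat: 41′ + 42″ = 41.70000′; 88 + 41.70000/60 = 88.695000
  N ⇒ keep positive
  Lon: 0° + 20/60 + 25.6/3600 = 0 + 0.333333 + 0.007111 = 0.340444
  W ⇒ negate
Point 3:
  φ: 62° + 18/60 + 57/3600 = 62 + 0.300000 + 0.015833 = 62.315833
  S → negative
  Lon: 61° + 20/60 + 6.6/3600 = 61 + 0.333333 + 0.001833 = 61.335167
  E ⇒ keep positive
Point 4:
  Latitude: 3′ + 7.1″ = 3.11833′; 79 + 3.11833/60 = 79.051972
  N ⇒ keep positive
  Longitude: 137 + 14/60 + 3.53/3600 = 137.234314
  E → positive
Point 5:
  Latitude: 40 + 33/60 + 42.11/3600 = 40.561697
  N → positive
  Lon: 62° + 38/60 + 57.9/3600 = 62 + 0.633333 + 0.016083 = 62.649417
  W → negative
Point 6:
  Latitude: 51 + 58/60 + 46.3/3600 = 51.979528
  N ⇒ keep positive
  Lon: 28′ + 10.73″ = 28.17883′; 40 + 28.17883/60 = 40.469647
  W → negative

1. -53.06427, -161.37819
2. 88.69500, -0.34044
3. -62.31583, 61.33517
4. 79.05197, 137.23431
5. 40.56170, -62.64942
6. 51.97953, -40.46965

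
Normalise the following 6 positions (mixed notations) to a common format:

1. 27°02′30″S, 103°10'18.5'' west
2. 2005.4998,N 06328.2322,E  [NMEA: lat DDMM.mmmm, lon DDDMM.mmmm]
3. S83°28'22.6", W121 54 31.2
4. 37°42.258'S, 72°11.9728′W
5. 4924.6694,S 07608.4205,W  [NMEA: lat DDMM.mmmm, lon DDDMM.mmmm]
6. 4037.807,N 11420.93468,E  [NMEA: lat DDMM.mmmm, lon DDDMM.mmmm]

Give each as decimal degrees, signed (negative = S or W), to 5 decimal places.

1. -27.04167, -103.17181
2. 20.09166, 63.47054
3. -83.47294, -121.90867
4. -37.70430, -72.19955
5. -49.41116, -76.14034
6. 40.63012, 114.34891

Point 1:
  Latitude: 27° + 2/60 + 30/3600 = 27 + 0.033333 + 0.008333 = 27.041667
  hemisphere S, so the sign is −
  Lon: 103° + 10/60 + 18.5/3600 = 103 + 0.166667 + 0.005139 = 103.171806
  hemisphere W, so the sign is −
Point 2:
  Latitude: degrees = first 2 digits = 20, minutes = 5.4998; 20 + 5.4998/60 = 20.091663
  N ⇒ keep positive
  Lon: split at 3 digits → 063° and 28.2322′; 63 + 28.2322/60 = 63.470537
  E → positive
Point 3:
  Lat: 83° + 28/60 + 22.6/3600 = 83 + 0.466667 + 0.006278 = 83.472944
  hemisphere S, so the sign is −
  λ: 121 + 54/60 + 31.2/3600 = 121.908667
  W ⇒ negate
Point 4:
  φ: 37 + 42.258/60 = 37.704300
  S → negative
  Longitude: 72 + 11.9728/60 = 72.199547
  W → negative
Point 5:
  Lat: degrees = first 2 digits = 49, minutes = 24.6694; 49 + 24.6694/60 = 49.411157
  S ⇒ negate
  λ: split at 3 digits → 076° and 8.4205′; 76 + 8.4205/60 = 76.140342
  hemisphere W, so the sign is −
Point 6:
  Latitude: split at 2 digits → 40° and 37.807′; 40 + 37.807/60 = 40.630117
  N ⇒ keep positive
  λ: split at 3 digits → 114° and 20.93468′; 114 + 20.93468/60 = 114.348911
  E → positive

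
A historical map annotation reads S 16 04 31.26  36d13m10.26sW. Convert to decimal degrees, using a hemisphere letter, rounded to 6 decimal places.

Lat: 16° + 4/60 + 31.26/3600 = 16 + 0.066667 + 0.008683 = 16.0753500
Lon: 36 + 13/60 + 10.26/3600 = 36.2195167

16.075350° S, 36.219517° W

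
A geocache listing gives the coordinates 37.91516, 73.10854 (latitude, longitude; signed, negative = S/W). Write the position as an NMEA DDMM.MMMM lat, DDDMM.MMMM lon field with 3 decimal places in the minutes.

3754.910,N / 07306.512,E

Lat: fractional part 0.915160 → 54.90960 minutes
Longitude: minutes = (73.108540 − 73) × 60 = 6.51240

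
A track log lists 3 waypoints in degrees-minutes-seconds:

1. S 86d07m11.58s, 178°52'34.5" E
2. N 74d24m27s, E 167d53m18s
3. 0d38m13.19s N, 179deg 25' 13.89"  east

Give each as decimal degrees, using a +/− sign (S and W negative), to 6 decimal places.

Point 1:
  Lat: 86 + 7/60 + 11.58/3600 = 86.1198833
  hemisphere S, so the sign is −
  Lon: 178° + 52/60 + 34.5/3600 = 178 + 0.866667 + 0.009583 = 178.8762500
  E ⇒ keep positive
Point 2:
  Lat: 24′ + 27″ = 24.45000′; 74 + 24.45000/60 = 74.4075000
  N → positive
  Longitude: 167° + 53/60 + 18/3600 = 167 + 0.883333 + 0.005000 = 167.8883333
  E → positive
Point 3:
  Latitude: 0° + 38/60 + 13.19/3600 = 0 + 0.633333 + 0.003664 = 0.6369972
  N ⇒ keep positive
  Longitude: 179 + 25/60 + 13.89/3600 = 179.4205250
  E ⇒ keep positive

1. -86.119883, 178.876250
2. 74.407500, 167.888333
3. 0.636997, 179.420525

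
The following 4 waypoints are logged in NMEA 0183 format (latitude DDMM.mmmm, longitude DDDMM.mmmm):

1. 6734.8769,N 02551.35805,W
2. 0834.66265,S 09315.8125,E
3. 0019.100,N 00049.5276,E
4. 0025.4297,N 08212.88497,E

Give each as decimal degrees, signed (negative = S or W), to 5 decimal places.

1. 67.58128, -25.85597
2. -8.57771, 93.26354
3. 0.31833, 0.82546
4. 0.42383, 82.21475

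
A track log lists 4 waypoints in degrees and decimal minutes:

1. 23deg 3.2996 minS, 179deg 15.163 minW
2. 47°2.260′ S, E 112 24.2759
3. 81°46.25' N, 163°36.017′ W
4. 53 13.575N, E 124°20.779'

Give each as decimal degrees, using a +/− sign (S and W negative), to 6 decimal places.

1. -23.054993, -179.252717
2. -47.037667, 112.404598
3. 81.770833, -163.600283
4. 53.226250, 124.346317

Point 1:
  Lat: 23 + 3.2996/60 = 23.0549933
  hemisphere S, so the sign is −
  Longitude: 15.163′ = 0.252717°; total 179.2527167
  W → negative
Point 2:
  φ: 2.26′ = 0.037667°; total 47.0376667
  S → negative
  Lon: 112 + 24.2759/60 = 112.4045983
  E → positive
Point 3:
  Latitude: 81 + 46.25/60 = 81.7708333
  N → positive
  λ: 163 + 36.017/60 = 163.6002833
  hemisphere W, so the sign is −
Point 4:
  φ: 53 + 13.575/60 = 53.2262500
  N ⇒ keep positive
  Longitude: 20.779′ = 0.346317°; total 124.3463167
  E ⇒ keep positive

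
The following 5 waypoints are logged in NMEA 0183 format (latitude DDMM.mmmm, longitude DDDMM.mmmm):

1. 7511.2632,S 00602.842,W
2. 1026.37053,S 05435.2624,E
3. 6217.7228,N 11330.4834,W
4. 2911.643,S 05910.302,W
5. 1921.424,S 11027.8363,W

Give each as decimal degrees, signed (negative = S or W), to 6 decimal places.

Point 1:
  φ: split at 2 digits → 75° and 11.2632′; 75 + 11.2632/60 = 75.1877200
  S ⇒ negate
  λ: degrees = first 3 digits = 6, minutes = 2.842; 6 + 2.842/60 = 6.0473667
  W → negative
Point 2:
  Latitude: split at 2 digits → 10° and 26.37053′; 10 + 26.37053/60 = 10.4395088
  S ⇒ negate
  Longitude: degrees = first 3 digits = 54, minutes = 35.2624; 54 + 35.2624/60 = 54.5877067
  E ⇒ keep positive
Point 3:
  Lat: split at 2 digits → 62° and 17.7228′; 62 + 17.7228/60 = 62.2953800
  N ⇒ keep positive
  Lon: degrees = first 3 digits = 113, minutes = 30.4834; 113 + 30.4834/60 = 113.5080567
  W ⇒ negate
Point 4:
  Latitude: split at 2 digits → 29° and 11.643′; 29 + 11.643/60 = 29.1940500
  S ⇒ negate
  Lon: degrees = first 3 digits = 59, minutes = 10.302; 59 + 10.302/60 = 59.1717000
  hemisphere W, so the sign is −
Point 5:
  Latitude: degrees = first 2 digits = 19, minutes = 21.424; 19 + 21.424/60 = 19.3570667
  hemisphere S, so the sign is −
  Longitude: split at 3 digits → 110° and 27.8363′; 110 + 27.8363/60 = 110.4639383
  W → negative

1. -75.187720, -6.047367
2. -10.439509, 54.587707
3. 62.295380, -113.508057
4. -29.194050, -59.171700
5. -19.357067, -110.463938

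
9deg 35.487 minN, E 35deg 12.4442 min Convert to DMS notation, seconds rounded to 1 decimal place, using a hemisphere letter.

φ: 35.48700′ → 35′ and 0.48700 × 60 = 29.220″
Longitude: 12.44420′ → 12′ and 0.44420 × 60 = 26.652″

9°35′29.2″ N, 35°12′26.7″ E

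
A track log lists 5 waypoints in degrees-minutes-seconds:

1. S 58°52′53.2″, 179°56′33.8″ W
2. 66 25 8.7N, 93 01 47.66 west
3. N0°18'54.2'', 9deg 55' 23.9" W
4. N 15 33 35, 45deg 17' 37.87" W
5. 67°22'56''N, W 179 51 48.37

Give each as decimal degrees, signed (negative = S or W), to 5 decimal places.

1. -58.88144, -179.94272
2. 66.41908, -93.02991
3. 0.31506, -9.92331
4. 15.55972, -45.29385
5. 67.38222, -179.86344

Point 1:
  φ: 58 + 52/60 + 53.2/3600 = 58.881444
  hemisphere S, so the sign is −
  Longitude: 179 + 56/60 + 33.8/3600 = 179.942722
  W → negative
Point 2:
  φ: 25′ + 8.7″ = 25.14500′; 66 + 25.14500/60 = 66.419083
  N ⇒ keep positive
  Longitude: 1′ + 47.66″ = 1.79433′; 93 + 1.79433/60 = 93.029906
  hemisphere W, so the sign is −
Point 3:
  Lat: 0° + 18/60 + 54.2/3600 = 0 + 0.300000 + 0.015056 = 0.315056
  N → positive
  λ: 55′ + 23.9″ = 55.39833′; 9 + 55.39833/60 = 9.923306
  W ⇒ negate
Point 4:
  φ: 15 + 33/60 + 35/3600 = 15.559722
  N ⇒ keep positive
  Lon: 45° + 17/60 + 37.87/3600 = 45 + 0.283333 + 0.010519 = 45.293853
  W ⇒ negate
Point 5:
  Latitude: 67° + 22/60 + 56/3600 = 67 + 0.366667 + 0.015556 = 67.382222
  N ⇒ keep positive
  Longitude: 179° + 51/60 + 48.37/3600 = 179 + 0.850000 + 0.013436 = 179.863436
  hemisphere W, so the sign is −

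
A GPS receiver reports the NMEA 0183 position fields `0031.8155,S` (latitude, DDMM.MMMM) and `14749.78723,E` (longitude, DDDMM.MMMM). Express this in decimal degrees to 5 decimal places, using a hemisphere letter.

Latitude: split at 2 digits → 00° and 31.8155′; 0 + 31.8155/60 = 0.530258
Longitude: degrees = first 3 digits = 147, minutes = 49.78723; 147 + 49.78723/60 = 147.829787

0.53026° S, 147.82979° E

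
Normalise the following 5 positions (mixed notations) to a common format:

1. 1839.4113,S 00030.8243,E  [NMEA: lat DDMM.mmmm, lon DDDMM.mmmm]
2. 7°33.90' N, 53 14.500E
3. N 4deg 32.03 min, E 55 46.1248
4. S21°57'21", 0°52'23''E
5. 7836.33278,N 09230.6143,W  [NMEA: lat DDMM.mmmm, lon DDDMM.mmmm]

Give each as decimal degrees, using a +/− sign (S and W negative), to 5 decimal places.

Point 1:
  Lat: degrees = first 2 digits = 18, minutes = 39.4113; 18 + 39.4113/60 = 18.656855
  S ⇒ negate
  Lon: split at 3 digits → 000° and 30.8243′; 0 + 30.8243/60 = 0.513738
  E → positive
Point 2:
  Latitude: 7 + 33.9/60 = 7.565000
  N → positive
  Longitude: 14.5′ = 0.241667°; total 53.241667
  E ⇒ keep positive
Point 3:
  Lat: 32.03′ = 0.533833°; total 4.533833
  N → positive
  λ: 55 + 46.1248/60 = 55.768747
  E → positive
Point 4:
  Latitude: 21° + 57/60 + 21/3600 = 21 + 0.950000 + 0.005833 = 21.955833
  S → negative
  λ: 0 + 52/60 + 23/3600 = 0.873056
  E ⇒ keep positive
Point 5:
  Latitude: split at 2 digits → 78° and 36.33278′; 78 + 36.33278/60 = 78.605546
  N ⇒ keep positive
  Lon: split at 3 digits → 092° and 30.6143′; 92 + 30.6143/60 = 92.510238
  hemisphere W, so the sign is −

1. -18.65686, 0.51374
2. 7.56500, 53.24167
3. 4.53383, 55.76875
4. -21.95583, 0.87306
5. 78.60555, -92.51024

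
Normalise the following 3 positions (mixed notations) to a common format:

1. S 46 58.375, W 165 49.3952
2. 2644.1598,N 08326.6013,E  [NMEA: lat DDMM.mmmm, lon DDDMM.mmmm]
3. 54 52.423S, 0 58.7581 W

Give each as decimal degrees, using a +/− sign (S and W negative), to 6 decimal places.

1. -46.972917, -165.823253
2. 26.735997, 83.443355
3. -54.873717, -0.979302

Point 1:
  Lat: 58.375′ = 0.972917°; total 46.9729167
  S ⇒ negate
  λ: 165 + 49.3952/60 = 165.8232533
  hemisphere W, so the sign is −
Point 2:
  Latitude: split at 2 digits → 26° and 44.1598′; 26 + 44.1598/60 = 26.7359967
  N ⇒ keep positive
  Longitude: degrees = first 3 digits = 83, minutes = 26.6013; 83 + 26.6013/60 = 83.4433550
  E → positive
Point 3:
  Lat: 54 + 52.423/60 = 54.8737167
  S ⇒ negate
  Longitude: 0 + 58.7581/60 = 0.9793017
  W ⇒ negate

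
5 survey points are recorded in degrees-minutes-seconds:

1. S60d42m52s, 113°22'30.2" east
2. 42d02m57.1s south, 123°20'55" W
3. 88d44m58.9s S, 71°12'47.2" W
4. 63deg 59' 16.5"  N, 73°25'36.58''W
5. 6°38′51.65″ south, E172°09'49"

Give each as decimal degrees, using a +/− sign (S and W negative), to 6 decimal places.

Point 1:
  Latitude: 60° + 42/60 + 52/3600 = 60 + 0.700000 + 0.014444 = 60.7144444
  hemisphere S, so the sign is −
  λ: 113 + 22/60 + 30.2/3600 = 113.3750556
  E → positive
Point 2:
  Latitude: 2′ + 57.1″ = 2.95167′; 42 + 2.95167/60 = 42.0491944
  S ⇒ negate
  Longitude: 123° + 20/60 + 55/3600 = 123 + 0.333333 + 0.015278 = 123.3486111
  W ⇒ negate
Point 3:
  Lat: 88 + 44/60 + 58.9/3600 = 88.7496944
  S ⇒ negate
  λ: 71 + 12/60 + 47.2/3600 = 71.2131111
  W ⇒ negate
Point 4:
  Lat: 63 + 59/60 + 16.5/3600 = 63.9879167
  N ⇒ keep positive
  Lon: 73 + 25/60 + 36.58/3600 = 73.4268278
  hemisphere W, so the sign is −
Point 5:
  Latitude: 38′ + 51.65″ = 38.86083′; 6 + 38.86083/60 = 6.6476806
  S ⇒ negate
  λ: 172 + 9/60 + 49/3600 = 172.1636111
  E → positive

1. -60.714444, 113.375056
2. -42.049194, -123.348611
3. -88.749694, -71.213111
4. 63.987917, -73.426828
5. -6.647681, 172.163611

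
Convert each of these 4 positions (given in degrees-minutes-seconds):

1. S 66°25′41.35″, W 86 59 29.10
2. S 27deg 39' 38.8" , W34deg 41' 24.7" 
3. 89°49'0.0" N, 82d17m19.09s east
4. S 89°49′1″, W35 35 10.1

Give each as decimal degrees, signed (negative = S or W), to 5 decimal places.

1. -66.42815, -86.99142
2. -27.66078, -34.69019
3. 89.81667, 82.28864
4. -89.81694, -35.58614

Point 1:
  φ: 66 + 25/60 + 41.35/3600 = 66.428153
  hemisphere S, so the sign is −
  Lon: 59′ + 29.1″ = 59.48500′; 86 + 59.48500/60 = 86.991417
  hemisphere W, so the sign is −
Point 2:
  Latitude: 27 + 39/60 + 38.8/3600 = 27.660778
  S → negative
  Longitude: 34 + 41/60 + 24.7/3600 = 34.690194
  W ⇒ negate
Point 3:
  Latitude: 49′ + 0″ = 49.00000′; 89 + 49.00000/60 = 89.816667
  N → positive
  λ: 82° + 17/60 + 19.09/3600 = 82 + 0.283333 + 0.005303 = 82.288636
  E → positive
Point 4:
  Latitude: 49′ + 1″ = 49.01667′; 89 + 49.01667/60 = 89.816944
  S → negative
  Longitude: 35° + 35/60 + 10.1/3600 = 35 + 0.583333 + 0.002806 = 35.586139
  W → negative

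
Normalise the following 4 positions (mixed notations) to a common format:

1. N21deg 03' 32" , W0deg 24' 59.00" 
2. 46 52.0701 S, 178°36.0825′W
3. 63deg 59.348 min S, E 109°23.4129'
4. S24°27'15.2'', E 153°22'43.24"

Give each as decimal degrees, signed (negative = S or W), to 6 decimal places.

Point 1:
  Latitude: 21 + 3/60 + 32/3600 = 21.0588889
  N → positive
  λ: 0° + 24/60 + 59/3600 = 0 + 0.400000 + 0.016389 = 0.4163889
  W → negative
Point 2:
  φ: 46 + 52.0701/60 = 46.8678350
  S → negative
  Longitude: 36.0825′ = 0.601375°; total 178.6013750
  W → negative
Point 3:
  φ: 63 + 59.348/60 = 63.9891333
  hemisphere S, so the sign is −
  Longitude: 109 + 23.4129/60 = 109.3902150
  E → positive
Point 4:
  φ: 24° + 27/60 + 15.2/3600 = 24 + 0.450000 + 0.004222 = 24.4542222
  hemisphere S, so the sign is −
  Longitude: 153° + 22/60 + 43.24/3600 = 153 + 0.366667 + 0.012011 = 153.3786778
  E ⇒ keep positive

1. 21.058889, -0.416389
2. -46.867835, -178.601375
3. -63.989133, 109.390215
4. -24.454222, 153.378678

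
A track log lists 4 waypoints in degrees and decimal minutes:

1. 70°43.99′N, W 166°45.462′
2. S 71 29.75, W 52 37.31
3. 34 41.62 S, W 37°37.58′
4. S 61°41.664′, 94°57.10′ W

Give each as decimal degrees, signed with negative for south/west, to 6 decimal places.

1. 70.733167, -166.757700
2. -71.495833, -52.621833
3. -34.693667, -37.626333
4. -61.694400, -94.951667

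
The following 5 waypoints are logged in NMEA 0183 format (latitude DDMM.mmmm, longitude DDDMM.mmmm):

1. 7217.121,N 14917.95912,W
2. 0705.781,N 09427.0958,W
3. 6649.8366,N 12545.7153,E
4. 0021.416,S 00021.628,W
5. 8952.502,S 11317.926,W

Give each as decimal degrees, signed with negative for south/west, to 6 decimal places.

1. 72.285350, -149.299319
2. 7.096350, -94.451597
3. 66.830610, 125.761922
4. -0.356933, -0.360467
5. -89.875033, -113.298767

Point 1:
  Latitude: degrees = first 2 digits = 72, minutes = 17.121; 72 + 17.121/60 = 72.2853500
  N ⇒ keep positive
  λ: degrees = first 3 digits = 149, minutes = 17.95912; 149 + 17.95912/60 = 149.2993187
  W → negative
Point 2:
  Lat: degrees = first 2 digits = 7, minutes = 5.781; 7 + 5.781/60 = 7.0963500
  N ⇒ keep positive
  Longitude: degrees = first 3 digits = 94, minutes = 27.0958; 94 + 27.0958/60 = 94.4515967
  W ⇒ negate
Point 3:
  Lat: degrees = first 2 digits = 66, minutes = 49.8366; 66 + 49.8366/60 = 66.8306100
  N → positive
  Longitude: degrees = first 3 digits = 125, minutes = 45.7153; 125 + 45.7153/60 = 125.7619217
  E → positive
Point 4:
  Lat: split at 2 digits → 00° and 21.416′; 0 + 21.416/60 = 0.3569333
  hemisphere S, so the sign is −
  Longitude: degrees = first 3 digits = 0, minutes = 21.628; 0 + 21.628/60 = 0.3604667
  W → negative
Point 5:
  φ: degrees = first 2 digits = 89, minutes = 52.502; 89 + 52.502/60 = 89.8750333
  S → negative
  Lon: degrees = first 3 digits = 113, minutes = 17.926; 113 + 17.926/60 = 113.2987667
  W ⇒ negate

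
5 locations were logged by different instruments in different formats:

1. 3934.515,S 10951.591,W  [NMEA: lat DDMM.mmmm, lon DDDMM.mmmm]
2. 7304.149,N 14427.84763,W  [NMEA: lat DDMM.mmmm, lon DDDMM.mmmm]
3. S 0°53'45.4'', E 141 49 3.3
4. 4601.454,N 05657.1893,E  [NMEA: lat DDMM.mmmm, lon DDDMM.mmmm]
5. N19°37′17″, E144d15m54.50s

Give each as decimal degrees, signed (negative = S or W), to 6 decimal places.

Point 1:
  Lat: split at 2 digits → 39° and 34.515′; 39 + 34.515/60 = 39.5752500
  hemisphere S, so the sign is −
  λ: degrees = first 3 digits = 109, minutes = 51.591; 109 + 51.591/60 = 109.8598500
  hemisphere W, so the sign is −
Point 2:
  Lat: degrees = first 2 digits = 73, minutes = 4.149; 73 + 4.149/60 = 73.0691500
  N ⇒ keep positive
  Lon: degrees = first 3 digits = 144, minutes = 27.84763; 144 + 27.84763/60 = 144.4641272
  hemisphere W, so the sign is −
Point 3:
  φ: 53′ + 45.4″ = 53.75667′; 0 + 53.75667/60 = 0.8959444
  S → negative
  Longitude: 141° + 49/60 + 3.3/3600 = 141 + 0.816667 + 0.000917 = 141.8175833
  E ⇒ keep positive
Point 4:
  Lat: split at 2 digits → 46° and 1.454′; 46 + 1.454/60 = 46.0242333
  N → positive
  λ: degrees = first 3 digits = 56, minutes = 57.1893; 56 + 57.1893/60 = 56.9531550
  E ⇒ keep positive
Point 5:
  φ: 37′ + 17″ = 37.28333′; 19 + 37.28333/60 = 19.6213889
  N → positive
  λ: 144° + 15/60 + 54.5/3600 = 144 + 0.250000 + 0.015139 = 144.2651389
  E ⇒ keep positive

1. -39.575250, -109.859850
2. 73.069150, -144.464127
3. -0.895944, 141.817583
4. 46.024233, 56.953155
5. 19.621389, 144.265139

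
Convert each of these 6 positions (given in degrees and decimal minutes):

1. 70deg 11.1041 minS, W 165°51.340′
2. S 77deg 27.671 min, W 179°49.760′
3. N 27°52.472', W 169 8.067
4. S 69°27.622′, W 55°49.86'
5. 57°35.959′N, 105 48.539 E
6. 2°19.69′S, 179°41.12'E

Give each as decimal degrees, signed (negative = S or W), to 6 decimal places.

Point 1:
  Lat: 70 + 11.1041/60 = 70.1850683
  hemisphere S, so the sign is −
  λ: 165 + 51.34/60 = 165.8556667
  hemisphere W, so the sign is −
Point 2:
  Latitude: 77 + 27.671/60 = 77.4611833
  S ⇒ negate
  λ: 49.76′ = 0.829333°; total 179.8293333
  W → negative
Point 3:
  Lat: 52.472′ = 0.874533°; total 27.8745333
  N ⇒ keep positive
  Lon: 169 + 8.067/60 = 169.1344500
  W ⇒ negate
Point 4:
  Latitude: 69 + 27.622/60 = 69.4603667
  S ⇒ negate
  Lon: 49.86′ = 0.831000°; total 55.8310000
  W ⇒ negate
Point 5:
  φ: 57 + 35.959/60 = 57.5993167
  N → positive
  Longitude: 105 + 48.539/60 = 105.8089833
  E → positive
Point 6:
  φ: 19.69′ = 0.328167°; total 2.3281667
  S → negative
  λ: 179 + 41.12/60 = 179.6853333
  E → positive

1. -70.185068, -165.855667
2. -77.461183, -179.829333
3. 27.874533, -169.134450
4. -69.460367, -55.831000
5. 57.599317, 105.808983
6. -2.328167, 179.685333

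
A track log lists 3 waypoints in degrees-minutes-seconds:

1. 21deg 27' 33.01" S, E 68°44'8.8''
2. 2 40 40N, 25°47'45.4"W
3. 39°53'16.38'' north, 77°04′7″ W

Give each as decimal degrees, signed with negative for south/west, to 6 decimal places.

1. -21.459169, 68.735778
2. 2.677778, -25.795944
3. 39.887883, -77.068611

Point 1:
  Latitude: 21 + 27/60 + 33.01/3600 = 21.4591694
  S → negative
  λ: 68° + 44/60 + 8.8/3600 = 68 + 0.733333 + 0.002444 = 68.7357778
  E ⇒ keep positive
Point 2:
  φ: 40′ + 40″ = 40.66667′; 2 + 40.66667/60 = 2.6777778
  N ⇒ keep positive
  λ: 25 + 47/60 + 45.4/3600 = 25.7959444
  W → negative
Point 3:
  φ: 39° + 53/60 + 16.38/3600 = 39 + 0.883333 + 0.004550 = 39.8878833
  N ⇒ keep positive
  λ: 4′ + 7″ = 4.11667′; 77 + 4.11667/60 = 77.0686111
  W ⇒ negate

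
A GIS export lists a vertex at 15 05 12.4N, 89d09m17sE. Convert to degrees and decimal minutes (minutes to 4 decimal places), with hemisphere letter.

15° 5.2067′ N, 89° 9.2833′ E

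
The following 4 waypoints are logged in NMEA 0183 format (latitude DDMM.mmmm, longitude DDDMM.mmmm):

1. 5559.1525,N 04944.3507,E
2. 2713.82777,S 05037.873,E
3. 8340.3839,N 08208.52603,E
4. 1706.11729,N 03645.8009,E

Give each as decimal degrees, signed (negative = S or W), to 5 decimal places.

1. 55.98588, 49.73918
2. -27.23046, 50.63122
3. 83.67307, 82.14210
4. 17.10195, 36.76335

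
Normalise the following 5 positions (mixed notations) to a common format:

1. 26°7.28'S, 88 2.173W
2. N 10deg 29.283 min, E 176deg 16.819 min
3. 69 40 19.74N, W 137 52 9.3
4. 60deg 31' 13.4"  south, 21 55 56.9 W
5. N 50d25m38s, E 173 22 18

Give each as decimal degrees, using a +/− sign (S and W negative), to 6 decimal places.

Point 1:
  φ: 7.28′ = 0.121333°; total 26.1213333
  S ⇒ negate
  λ: 2.173′ = 0.036217°; total 88.0362167
  hemisphere W, so the sign is −
Point 2:
  Latitude: 10 + 29.283/60 = 10.4880500
  N ⇒ keep positive
  Longitude: 16.819′ = 0.280317°; total 176.2803167
  E ⇒ keep positive
Point 3:
  φ: 69° + 40/60 + 19.74/3600 = 69 + 0.666667 + 0.005483 = 69.6721500
  N → positive
  Lon: 137 + 52/60 + 9.3/3600 = 137.8692500
  W → negative
Point 4:
  φ: 60° + 31/60 + 13.4/3600 = 60 + 0.516667 + 0.003722 = 60.5203889
  S ⇒ negate
  Lon: 21° + 55/60 + 56.9/3600 = 21 + 0.916667 + 0.015806 = 21.9324722
  hemisphere W, so the sign is −
Point 5:
  Lat: 50 + 25/60 + 38/3600 = 50.4272222
  N → positive
  Longitude: 173° + 22/60 + 18/3600 = 173 + 0.366667 + 0.005000 = 173.3716667
  E → positive

1. -26.121333, -88.036217
2. 10.488050, 176.280317
3. 69.672150, -137.869250
4. -60.520389, -21.932472
5. 50.427222, 173.371667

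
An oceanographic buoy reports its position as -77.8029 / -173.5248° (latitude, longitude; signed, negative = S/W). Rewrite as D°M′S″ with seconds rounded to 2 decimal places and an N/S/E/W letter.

77°48′10.44″ S, 173°31′29.28″ W

Latitude is negative → S; |value| = 77.802900
φ: whole degrees 77; 48.17400′ → 48′ and 10.4400″
Longitude is negative → W; |value| = 173.524800
λ: 0.524800 × 60 = 31.48800′ → 31′, remainder × 60 = 29.2800″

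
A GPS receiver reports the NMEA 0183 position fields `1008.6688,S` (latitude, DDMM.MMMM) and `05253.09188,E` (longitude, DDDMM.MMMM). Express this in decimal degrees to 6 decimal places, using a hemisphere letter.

10.144480° S, 52.884865° E

Latitude: split at 2 digits → 10° and 8.6688′; 10 + 8.6688/60 = 10.1444800
Longitude: degrees = first 3 digits = 52, minutes = 53.09188; 52 + 53.09188/60 = 52.8848647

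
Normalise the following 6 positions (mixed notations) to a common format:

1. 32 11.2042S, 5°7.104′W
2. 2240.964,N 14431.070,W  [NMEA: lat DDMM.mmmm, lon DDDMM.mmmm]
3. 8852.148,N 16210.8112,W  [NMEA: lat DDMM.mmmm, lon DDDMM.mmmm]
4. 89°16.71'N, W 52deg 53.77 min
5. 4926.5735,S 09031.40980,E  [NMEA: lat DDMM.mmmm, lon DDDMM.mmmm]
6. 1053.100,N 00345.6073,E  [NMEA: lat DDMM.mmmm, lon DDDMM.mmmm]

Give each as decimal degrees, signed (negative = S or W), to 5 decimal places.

1. -32.18674, -5.11840
2. 22.68273, -144.51783
3. 88.86913, -162.18019
4. 89.27850, -52.89617
5. -49.44289, 90.52350
6. 10.88500, 3.76012

Point 1:
  Latitude: 11.2042′ = 0.186737°; total 32.186737
  hemisphere S, so the sign is −
  Lon: 7.104′ = 0.118400°; total 5.118400
  W ⇒ negate
Point 2:
  Lat: split at 2 digits → 22° and 40.964′; 22 + 40.964/60 = 22.682733
  N → positive
  Longitude: degrees = first 3 digits = 144, minutes = 31.07; 144 + 31.07/60 = 144.517833
  W → negative
Point 3:
  Latitude: split at 2 digits → 88° and 52.148′; 88 + 52.148/60 = 88.869133
  N ⇒ keep positive
  Longitude: degrees = first 3 digits = 162, minutes = 10.8112; 162 + 10.8112/60 = 162.180187
  W → negative
Point 4:
  Lat: 89 + 16.71/60 = 89.278500
  N ⇒ keep positive
  Lon: 52 + 53.77/60 = 52.896167
  W → negative
Point 5:
  φ: split at 2 digits → 49° and 26.5735′; 49 + 26.5735/60 = 49.442892
  S → negative
  λ: split at 3 digits → 090° and 31.4098′; 90 + 31.4098/60 = 90.523497
  E → positive
Point 6:
  Lat: degrees = first 2 digits = 10, minutes = 53.1; 10 + 53.1/60 = 10.885000
  N ⇒ keep positive
  Lon: split at 3 digits → 003° and 45.6073′; 3 + 45.6073/60 = 3.760122
  E ⇒ keep positive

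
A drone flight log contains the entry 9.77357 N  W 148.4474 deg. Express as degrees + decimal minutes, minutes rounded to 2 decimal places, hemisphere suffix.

9° 46.41′ N, 148° 26.84′ W

Latitude: minutes = (9.773570 − 9) × 60 = 46.4142
Lon: 148° + 0.447400 × 60 = 148° 26.8440′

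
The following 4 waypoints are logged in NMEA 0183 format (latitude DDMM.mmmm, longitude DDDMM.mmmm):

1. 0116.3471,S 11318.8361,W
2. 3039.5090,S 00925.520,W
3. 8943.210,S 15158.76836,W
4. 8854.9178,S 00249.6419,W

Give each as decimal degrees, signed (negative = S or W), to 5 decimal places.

1. -1.27245, -113.31394
2. -30.65848, -9.42533
3. -89.72017, -151.97947
4. -88.91530, -2.82737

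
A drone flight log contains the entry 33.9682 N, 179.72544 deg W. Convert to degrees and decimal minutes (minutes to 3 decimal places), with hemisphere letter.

33° 58.092′ N, 179° 43.526′ W

Lat: 33° + 0.968200 × 60 = 33° 58.09200′
Longitude: minutes = (179.725440 − 179) × 60 = 43.52640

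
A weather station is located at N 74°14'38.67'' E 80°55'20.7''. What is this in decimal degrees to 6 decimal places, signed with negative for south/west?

74.244075, 80.922417

Lat: 74° + 14/60 + 38.67/3600 = 74 + 0.233333 + 0.010742 = 74.2440750
N ⇒ keep positive
λ: 80 + 55/60 + 20.7/3600 = 80.9224167
E → positive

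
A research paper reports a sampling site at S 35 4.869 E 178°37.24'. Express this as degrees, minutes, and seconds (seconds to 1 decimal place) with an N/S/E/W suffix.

Latitude: fractional minutes 0.86900 × 60 = 52.140″
Lon: fractional minutes 0.24000 × 60 = 14.400″

35°04′52.1″ S, 178°37′14.4″ E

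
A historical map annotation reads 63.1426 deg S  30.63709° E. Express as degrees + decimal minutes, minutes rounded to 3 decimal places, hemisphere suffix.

63° 8.556′ S, 30° 38.225′ E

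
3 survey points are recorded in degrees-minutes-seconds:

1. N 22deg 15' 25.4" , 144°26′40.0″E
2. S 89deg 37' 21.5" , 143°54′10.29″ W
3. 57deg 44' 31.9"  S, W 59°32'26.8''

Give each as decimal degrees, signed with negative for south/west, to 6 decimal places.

1. 22.257056, 144.444444
2. -89.622639, -143.902858
3. -57.742194, -59.540778

Point 1:
  Lat: 15′ + 25.4″ = 15.42333′; 22 + 15.42333/60 = 22.2570556
  N → positive
  Lon: 144 + 26/60 + 40/3600 = 144.4444444
  E ⇒ keep positive
Point 2:
  Lat: 89 + 37/60 + 21.5/3600 = 89.6226389
  hemisphere S, so the sign is −
  λ: 54′ + 10.29″ = 54.17150′; 143 + 54.17150/60 = 143.9028583
  W → negative
Point 3:
  Lat: 44′ + 31.9″ = 44.53167′; 57 + 44.53167/60 = 57.7421944
  hemisphere S, so the sign is −
  Lon: 32′ + 26.8″ = 32.44667′; 59 + 32.44667/60 = 59.5407778
  W → negative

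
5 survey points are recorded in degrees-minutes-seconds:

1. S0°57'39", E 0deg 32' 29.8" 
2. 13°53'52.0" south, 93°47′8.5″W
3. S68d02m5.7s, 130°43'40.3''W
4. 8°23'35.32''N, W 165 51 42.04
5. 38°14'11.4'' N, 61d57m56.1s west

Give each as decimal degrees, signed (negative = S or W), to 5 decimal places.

Point 1:
  Latitude: 57′ + 39″ = 57.65000′; 0 + 57.65000/60 = 0.960833
  S ⇒ negate
  Longitude: 32′ + 29.8″ = 32.49667′; 0 + 32.49667/60 = 0.541611
  E → positive
Point 2:
  φ: 53′ + 52″ = 53.86667′; 13 + 53.86667/60 = 13.897778
  S ⇒ negate
  Longitude: 93 + 47/60 + 8.5/3600 = 93.785694
  W ⇒ negate
Point 3:
  Latitude: 68° + 2/60 + 5.7/3600 = 68 + 0.033333 + 0.001583 = 68.034917
  hemisphere S, so the sign is −
  Lon: 43′ + 40.3″ = 43.67167′; 130 + 43.67167/60 = 130.727861
  W → negative
Point 4:
  φ: 8 + 23/60 + 35.32/3600 = 8.393144
  N ⇒ keep positive
  λ: 165° + 51/60 + 42.04/3600 = 165 + 0.850000 + 0.011678 = 165.861678
  W → negative
Point 5:
  φ: 38° + 14/60 + 11.4/3600 = 38 + 0.233333 + 0.003167 = 38.236500
  N ⇒ keep positive
  Lon: 61° + 57/60 + 56.1/3600 = 61 + 0.950000 + 0.015583 = 61.965583
  W → negative

1. -0.96083, 0.54161
2. -13.89778, -93.78569
3. -68.03492, -130.72786
4. 8.39314, -165.86168
5. 38.23650, -61.96558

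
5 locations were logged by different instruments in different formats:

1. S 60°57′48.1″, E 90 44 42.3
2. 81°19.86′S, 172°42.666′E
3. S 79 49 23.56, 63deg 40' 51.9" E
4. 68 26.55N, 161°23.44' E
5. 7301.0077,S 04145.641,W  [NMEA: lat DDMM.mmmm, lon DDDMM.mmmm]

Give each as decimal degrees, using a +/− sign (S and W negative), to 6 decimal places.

1. -60.963361, 90.745083
2. -81.331000, 172.711100
3. -79.823211, 63.681083
4. 68.442500, 161.390667
5. -73.016795, -41.760683

Point 1:
  Latitude: 57′ + 48.1″ = 57.80167′; 60 + 57.80167/60 = 60.9633611
  S → negative
  Longitude: 44′ + 42.3″ = 44.70500′; 90 + 44.70500/60 = 90.7450833
  E → positive
Point 2:
  Lat: 19.86′ = 0.331000°; total 81.3310000
  S ⇒ negate
  Longitude: 172 + 42.666/60 = 172.7111000
  E ⇒ keep positive
Point 3:
  Lat: 79 + 49/60 + 23.56/3600 = 79.8232111
  hemisphere S, so the sign is −
  Longitude: 63 + 40/60 + 51.9/3600 = 63.6810833
  E → positive
Point 4:
  φ: 68 + 26.55/60 = 68.4425000
  N ⇒ keep positive
  Longitude: 23.44′ = 0.390667°; total 161.3906667
  E → positive
Point 5:
  Lat: split at 2 digits → 73° and 1.0077′; 73 + 1.0077/60 = 73.0167950
  S → negative
  λ: degrees = first 3 digits = 41, minutes = 45.641; 41 + 45.641/60 = 41.7606833
  hemisphere W, so the sign is −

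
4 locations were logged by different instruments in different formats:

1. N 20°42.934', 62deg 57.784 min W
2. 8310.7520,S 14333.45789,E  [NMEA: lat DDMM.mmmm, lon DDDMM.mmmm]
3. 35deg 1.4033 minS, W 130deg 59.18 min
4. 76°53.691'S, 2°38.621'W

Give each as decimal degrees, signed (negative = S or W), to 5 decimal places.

Point 1:
  Latitude: 42.934′ = 0.715567°; total 20.715567
  N → positive
  Longitude: 62 + 57.784/60 = 62.963067
  W → negative
Point 2:
  Latitude: split at 2 digits → 83° and 10.752′; 83 + 10.752/60 = 83.179200
  S → negative
  Lon: degrees = first 3 digits = 143, minutes = 33.45789; 143 + 33.45789/60 = 143.557632
  E → positive
Point 3:
  Lat: 35 + 1.4033/60 = 35.023388
  hemisphere S, so the sign is −
  λ: 130 + 59.18/60 = 130.986333
  W → negative
Point 4:
  Latitude: 76 + 53.691/60 = 76.894850
  hemisphere S, so the sign is −
  λ: 38.621′ = 0.643683°; total 2.643683
  hemisphere W, so the sign is −

1. 20.71557, -62.96307
2. -83.17920, 143.55763
3. -35.02339, -130.98633
4. -76.89485, -2.64368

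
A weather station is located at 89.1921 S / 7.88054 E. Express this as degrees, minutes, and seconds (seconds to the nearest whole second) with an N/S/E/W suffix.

89°11′32″ S, 7°52′50″ E

φ: 0.192100° → 11.52600′; 0.52600 × 60 = 31.56″
Longitude: 0.880540 × 60 = 52.83240′ → 52′, remainder × 60 = 49.94″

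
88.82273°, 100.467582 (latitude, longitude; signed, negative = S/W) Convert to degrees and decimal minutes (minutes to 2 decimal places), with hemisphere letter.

Latitude: fractional part 0.822730 → 49.3638 minutes
λ: 100° + 0.467582 × 60 = 100° 28.0549′

88° 49.36′ N, 100° 28.05′ E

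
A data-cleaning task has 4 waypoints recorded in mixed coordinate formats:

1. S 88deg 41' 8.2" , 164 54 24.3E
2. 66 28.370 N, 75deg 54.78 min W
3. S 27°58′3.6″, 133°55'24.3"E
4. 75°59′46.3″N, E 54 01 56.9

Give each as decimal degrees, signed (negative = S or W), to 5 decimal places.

1. -88.68561, 164.90675
2. 66.47283, -75.91300
3. -27.96767, 133.92342
4. 75.99619, 54.03247

Point 1:
  Latitude: 41′ + 8.2″ = 41.13667′; 88 + 41.13667/60 = 88.685611
  S ⇒ negate
  λ: 164 + 54/60 + 24.3/3600 = 164.906750
  E → positive
Point 2:
  Latitude: 66 + 28.37/60 = 66.472833
  N → positive
  Longitude: 75 + 54.78/60 = 75.913000
  W ⇒ negate
Point 3:
  Latitude: 27° + 58/60 + 3.6/3600 = 27 + 0.966667 + 0.001000 = 27.967667
  hemisphere S, so the sign is −
  λ: 133° + 55/60 + 24.3/3600 = 133 + 0.916667 + 0.006750 = 133.923417
  E ⇒ keep positive
Point 4:
  Lat: 75 + 59/60 + 46.3/3600 = 75.996194
  N ⇒ keep positive
  λ: 54° + 1/60 + 56.9/3600 = 54 + 0.016667 + 0.015806 = 54.032472
  E ⇒ keep positive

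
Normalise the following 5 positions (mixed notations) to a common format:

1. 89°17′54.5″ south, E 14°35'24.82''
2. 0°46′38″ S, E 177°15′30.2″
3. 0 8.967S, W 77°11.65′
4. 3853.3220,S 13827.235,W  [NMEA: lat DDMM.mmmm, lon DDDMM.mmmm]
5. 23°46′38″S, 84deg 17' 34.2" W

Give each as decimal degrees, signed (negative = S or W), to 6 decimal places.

Point 1:
  φ: 89° + 17/60 + 54.5/3600 = 89 + 0.283333 + 0.015139 = 89.2984722
  hemisphere S, so the sign is −
  λ: 14° + 35/60 + 24.82/3600 = 14 + 0.583333 + 0.006894 = 14.5902278
  E → positive
Point 2:
  φ: 0° + 46/60 + 38/3600 = 0 + 0.766667 + 0.010556 = 0.7772222
  S → negative
  Lon: 177 + 15/60 + 30.2/3600 = 177.2583889
  E → positive
Point 3:
  φ: 0 + 8.967/60 = 0.1494500
  hemisphere S, so the sign is −
  λ: 77 + 11.65/60 = 77.1941667
  hemisphere W, so the sign is −
Point 4:
  φ: degrees = first 2 digits = 38, minutes = 53.322; 38 + 53.322/60 = 38.8887000
  S → negative
  Lon: degrees = first 3 digits = 138, minutes = 27.235; 138 + 27.235/60 = 138.4539167
  hemisphere W, so the sign is −
Point 5:
  Lat: 46′ + 38″ = 46.63333′; 23 + 46.63333/60 = 23.7772222
  S ⇒ negate
  Longitude: 84 + 17/60 + 34.2/3600 = 84.2928333
  hemisphere W, so the sign is −

1. -89.298472, 14.590228
2. -0.777222, 177.258389
3. -0.149450, -77.194167
4. -38.888700, -138.453917
5. -23.777222, -84.292833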